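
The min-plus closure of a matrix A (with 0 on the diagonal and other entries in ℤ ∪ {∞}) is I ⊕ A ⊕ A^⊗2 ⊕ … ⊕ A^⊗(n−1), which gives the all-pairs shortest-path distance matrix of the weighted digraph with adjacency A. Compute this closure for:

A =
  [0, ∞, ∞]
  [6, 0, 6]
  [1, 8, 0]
Closure =
  [0, ∞, ∞]
  [6, 0, 6]
  [1, 8, 0]

This is the Floyd-Warshall all-pairs shortest-path computation. For each intermediate vertex k = 0, 1, …, 2, update dist[i][j] ← min(dist[i][j], dist[i][k] + dist[k][j]). The final matrix gives, for each (i, j), the minimum total weight of any directed path from i to j (possibly empty when i = j).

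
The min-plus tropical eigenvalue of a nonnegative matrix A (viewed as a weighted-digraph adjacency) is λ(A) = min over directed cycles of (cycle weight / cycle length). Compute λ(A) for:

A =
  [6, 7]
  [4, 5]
λ(A) = 5

Enumerate directed cycles and compute their means (weight / length). Sample:
  cycle 0 → 0: weight = 6, length = 1, mean = 6/1 ≈ 6.000
  cycle 1 → 1: weight = 5, length = 1, mean = 5/1 ≈ 5.000
  cycle 0 → 1 → 0: weight = 11, length = 2, mean = 11/2 ≈ 5.500
  cycle 1 → 0 → 1: weight = 11, length = 2, mean = 11/2 ≈ 5.500
Minimum mean = 5.000, attained e.g. along the cycle 1 → 1 with weight 5 and length 1. So λ(A) = 5/1 = 5.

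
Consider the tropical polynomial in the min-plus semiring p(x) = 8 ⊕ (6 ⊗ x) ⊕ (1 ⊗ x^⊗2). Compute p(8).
p(8) = 8

A tropical monomial a ⊗ x^⊗i evaluates to a + i · x. Evaluating each term at x = 8:
  Term 0 contributes 8 + 0 · 8 = 8
  Term 1 contributes 6 + 1 · 8 = 14
  Term 2 contributes 1 + 2 · 8 = 17
p(8) = ⊕ of these = min[8, 14, 17] = 8.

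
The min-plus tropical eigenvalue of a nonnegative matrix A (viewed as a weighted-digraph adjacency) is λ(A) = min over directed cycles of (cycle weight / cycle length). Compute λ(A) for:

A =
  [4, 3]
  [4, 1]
λ(A) = 1

Enumerate directed cycles and compute their means (weight / length). Sample:
  cycle 0 → 0: weight = 4, length = 1, mean = 4/1 ≈ 4.000
  cycle 1 → 1: weight = 1, length = 1, mean = 1/1 ≈ 1.000
  cycle 0 → 1 → 0: weight = 7, length = 2, mean = 7/2 ≈ 3.500
  cycle 1 → 0 → 1: weight = 7, length = 2, mean = 7/2 ≈ 3.500
Minimum mean = 1.000, attained e.g. along the cycle 1 → 1 with weight 1 and length 1. So λ(A) = 1/1 = 1.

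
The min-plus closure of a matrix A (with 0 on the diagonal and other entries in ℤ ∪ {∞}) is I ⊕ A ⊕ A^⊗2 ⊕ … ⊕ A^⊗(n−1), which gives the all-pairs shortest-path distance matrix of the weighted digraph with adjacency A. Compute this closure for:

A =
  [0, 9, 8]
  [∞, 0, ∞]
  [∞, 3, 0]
Closure =
  [0, 9, 8]
  [∞, 0, ∞]
  [∞, 3, 0]

This is the Floyd-Warshall all-pairs shortest-path computation. For each intermediate vertex k = 0, 1, …, 2, update dist[i][j] ← min(dist[i][j], dist[i][k] + dist[k][j]). The final matrix gives, for each (i, j), the minimum total weight of any directed path from i to j (possibly empty when i = j).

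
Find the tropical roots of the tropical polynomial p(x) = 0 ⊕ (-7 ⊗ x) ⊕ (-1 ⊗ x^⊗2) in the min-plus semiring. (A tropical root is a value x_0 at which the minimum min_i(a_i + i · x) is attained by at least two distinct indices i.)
Roots: {-6, 7}

Each tropical root is a break point of the lower envelope of the lines y = a_i + i · x (there are 3 lines, with slopes 0, 1, ..., 2). Only the lines that attain the minimum somewhere contribute to roots; other lines are dominated. Here the surviving (envelope) indices are i = 2, i = 1, i = 0.
Intersections between consecutive envelope lines give the roots: for adjacent envelope indices i < j the intersection is x = (a_i − a_j) / (j − i). Reading off the sorted break points: {-6, 7}.
Verification: at each break x_0, at least two indices attain the minimum of min_i(a_i + i · x_0).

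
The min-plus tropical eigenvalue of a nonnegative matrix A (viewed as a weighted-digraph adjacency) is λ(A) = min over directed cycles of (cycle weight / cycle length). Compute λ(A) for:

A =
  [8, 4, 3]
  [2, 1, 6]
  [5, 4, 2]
λ(A) = 1

Enumerate directed cycles and compute their means (weight / length). Sample:
  cycle 0 → 0: weight = 8, length = 1, mean = 8/1 ≈ 8.000
  cycle 1 → 1: weight = 1, length = 1, mean = 1/1 ≈ 1.000
  cycle 2 → 2: weight = 2, length = 1, mean = 2/1 ≈ 2.000
  cycle 0 → 1 → 0: weight = 6, length = 2, mean = 6/2 ≈ 3.000
  cycle 0 → 2 → 0: weight = 8, length = 2, mean = 8/2 ≈ 4.000
  cycle 1 → 0 → 1: weight = 6, length = 2, mean = 6/2 ≈ 3.000
Minimum mean = 1.000, attained e.g. along the cycle 1 → 1 with weight 1 and length 1. So λ(A) = 1/1 = 1.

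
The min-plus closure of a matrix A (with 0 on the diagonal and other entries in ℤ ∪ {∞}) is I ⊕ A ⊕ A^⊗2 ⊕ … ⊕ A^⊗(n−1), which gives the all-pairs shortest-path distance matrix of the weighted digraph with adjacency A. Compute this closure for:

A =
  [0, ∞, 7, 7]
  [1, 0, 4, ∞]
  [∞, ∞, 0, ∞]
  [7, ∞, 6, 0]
Closure =
  [0, ∞, 7, 7]
  [1, 0, 4, 8]
  [∞, ∞, 0, ∞]
  [7, ∞, 6, 0]

This is the Floyd-Warshall all-pairs shortest-path computation. For each intermediate vertex k = 0, 1, …, 3, update dist[i][j] ← min(dist[i][j], dist[i][k] + dist[k][j]). The final matrix gives, for each (i, j), the minimum total weight of any directed path from i to j (possibly empty when i = j).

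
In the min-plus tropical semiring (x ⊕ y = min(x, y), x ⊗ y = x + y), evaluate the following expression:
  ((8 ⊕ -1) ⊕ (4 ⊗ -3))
((8 ⊕ -1) ⊕ (4 ⊗ -3)) = -1

Expand innermost to outermost. Recall ⊕ takes the minimum of its arguments and ⊗ takes their sum. Working out the expression ((8 ⊕ -1) ⊕ (4 ⊗ -3)) gives -1.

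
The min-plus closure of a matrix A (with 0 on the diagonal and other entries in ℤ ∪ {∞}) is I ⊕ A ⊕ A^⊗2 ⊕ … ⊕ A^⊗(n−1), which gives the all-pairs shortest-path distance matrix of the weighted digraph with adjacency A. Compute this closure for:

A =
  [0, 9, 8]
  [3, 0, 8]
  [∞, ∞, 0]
Closure =
  [0, 9, 8]
  [3, 0, 8]
  [∞, ∞, 0]

This is the Floyd-Warshall all-pairs shortest-path computation. For each intermediate vertex k = 0, 1, …, 2, update dist[i][j] ← min(dist[i][j], dist[i][k] + dist[k][j]). The final matrix gives, for each (i, j), the minimum total weight of any directed path from i to j (possibly empty when i = j).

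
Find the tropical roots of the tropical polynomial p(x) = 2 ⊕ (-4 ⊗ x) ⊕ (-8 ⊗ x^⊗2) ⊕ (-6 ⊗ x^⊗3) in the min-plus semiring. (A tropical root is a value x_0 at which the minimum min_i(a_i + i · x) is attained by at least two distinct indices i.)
Roots: {-2, 4, 6}

Each tropical root is a break point of the lower envelope of the lines y = a_i + i · x (there are 4 lines, with slopes 0, 1, ..., 3). Only the lines that attain the minimum somewhere contribute to roots; other lines are dominated. Here the surviving (envelope) indices are i = 3, i = 2, i = 1, i = 0.
Intersections between consecutive envelope lines give the roots: for adjacent envelope indices i < j the intersection is x = (a_i − a_j) / (j − i). Reading off the sorted break points: {-2, 4, 6}.
Verification: at each break x_0, at least two indices attain the minimum of min_i(a_i + i · x_0).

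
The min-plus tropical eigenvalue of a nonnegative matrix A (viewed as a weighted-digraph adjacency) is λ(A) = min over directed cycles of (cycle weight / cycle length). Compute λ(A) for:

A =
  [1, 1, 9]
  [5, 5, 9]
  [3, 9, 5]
λ(A) = 1

Enumerate directed cycles and compute their means (weight / length). Sample:
  cycle 0 → 0: weight = 1, length = 1, mean = 1/1 ≈ 1.000
  cycle 1 → 1: weight = 5, length = 1, mean = 5/1 ≈ 5.000
  cycle 2 → 2: weight = 5, length = 1, mean = 5/1 ≈ 5.000
  cycle 0 → 1 → 0: weight = 6, length = 2, mean = 6/2 ≈ 3.000
  cycle 0 → 2 → 0: weight = 12, length = 2, mean = 12/2 ≈ 6.000
  cycle 1 → 0 → 1: weight = 6, length = 2, mean = 6/2 ≈ 3.000
Minimum mean = 1.000, attained e.g. along the cycle 0 → 0 with weight 1 and length 1. So λ(A) = 1/1 = 1.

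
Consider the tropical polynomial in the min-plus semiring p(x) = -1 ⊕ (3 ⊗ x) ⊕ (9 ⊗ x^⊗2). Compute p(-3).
p(-3) = -1

A tropical monomial a ⊗ x^⊗i evaluates to a + i · x. Evaluating each term at x = -3:
  Term 0 contributes -1 + 0 · -3 = -1
  Term 1 contributes 3 + 1 · -3 = 0
  Term 2 contributes 9 + 2 · -3 = 3
p(-3) = ⊕ of these = min[-1, 0, 3] = -1.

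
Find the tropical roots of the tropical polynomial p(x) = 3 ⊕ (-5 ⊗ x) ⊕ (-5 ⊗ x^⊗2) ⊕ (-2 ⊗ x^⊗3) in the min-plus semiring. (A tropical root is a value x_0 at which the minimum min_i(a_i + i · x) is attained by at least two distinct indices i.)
Roots: {-3, 0, 8}

Each tropical root is a break point of the lower envelope of the lines y = a_i + i · x (there are 4 lines, with slopes 0, 1, ..., 3). Only the lines that attain the minimum somewhere contribute to roots; other lines are dominated. Here the surviving (envelope) indices are i = 3, i = 2, i = 1, i = 0.
Intersections between consecutive envelope lines give the roots: for adjacent envelope indices i < j the intersection is x = (a_i − a_j) / (j − i). Reading off the sorted break points: {-3, 0, 8}.
Verification: at each break x_0, at least two indices attain the minimum of min_i(a_i + i · x_0).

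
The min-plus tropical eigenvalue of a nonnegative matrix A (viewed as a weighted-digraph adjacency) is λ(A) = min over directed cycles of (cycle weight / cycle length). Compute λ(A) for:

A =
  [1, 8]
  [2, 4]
λ(A) = 1

Enumerate directed cycles and compute their means (weight / length). Sample:
  cycle 0 → 0: weight = 1, length = 1, mean = 1/1 ≈ 1.000
  cycle 1 → 1: weight = 4, length = 1, mean = 4/1 ≈ 4.000
  cycle 0 → 1 → 0: weight = 10, length = 2, mean = 10/2 ≈ 5.000
  cycle 1 → 0 → 1: weight = 10, length = 2, mean = 10/2 ≈ 5.000
Minimum mean = 1.000, attained e.g. along the cycle 0 → 0 with weight 1 and length 1. So λ(A) = 1/1 = 1.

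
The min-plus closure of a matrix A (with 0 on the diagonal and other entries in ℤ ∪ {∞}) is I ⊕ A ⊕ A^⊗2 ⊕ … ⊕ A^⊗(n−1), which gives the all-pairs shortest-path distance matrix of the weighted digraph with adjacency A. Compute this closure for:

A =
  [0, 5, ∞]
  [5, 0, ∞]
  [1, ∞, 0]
Closure =
  [0, 5, ∞]
  [5, 0, ∞]
  [1, 6, 0]

This is the Floyd-Warshall all-pairs shortest-path computation. For each intermediate vertex k = 0, 1, …, 2, update dist[i][j] ← min(dist[i][j], dist[i][k] + dist[k][j]). The final matrix gives, for each (i, j), the minimum total weight of any directed path from i to j (possibly empty when i = j).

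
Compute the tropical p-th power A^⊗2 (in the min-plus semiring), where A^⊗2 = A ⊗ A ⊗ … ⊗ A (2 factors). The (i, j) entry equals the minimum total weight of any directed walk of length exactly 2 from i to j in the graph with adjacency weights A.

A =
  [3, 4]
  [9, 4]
A^⊗2 =
  [6, 7]
  [12, 8]

Each entry (A^⊗2)_ij equals the minimum over all length-2 walks i = v_0 → v_1 → … → v_2 = j of Σ_t A[v_t][v_{t+1}]. For example, for (i, j) = (0, 1) we minimise over 2 possible intermediate vertex sequences; the minimum is 7, attained along the walk 0 → 0 → 1.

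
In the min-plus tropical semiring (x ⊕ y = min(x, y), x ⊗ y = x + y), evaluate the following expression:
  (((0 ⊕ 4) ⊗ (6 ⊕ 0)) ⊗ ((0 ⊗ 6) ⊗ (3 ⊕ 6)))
(((0 ⊕ 4) ⊗ (6 ⊕ 0)) ⊗ ((0 ⊗ 6) ⊗ (3 ⊕ 6))) = 9

Expand innermost to outermost. Recall ⊕ takes the minimum of its arguments and ⊗ takes their sum. Working out the expression (((0 ⊕ 4) ⊗ (6 ⊕ 0)) ⊗ ((0 ⊗ 6) ⊗ (3 ⊕ 6))) gives 9.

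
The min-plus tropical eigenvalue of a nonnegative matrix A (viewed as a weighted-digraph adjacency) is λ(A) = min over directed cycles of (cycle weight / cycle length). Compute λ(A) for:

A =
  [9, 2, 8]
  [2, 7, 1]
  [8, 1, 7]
λ(A) = 1

Enumerate directed cycles and compute their means (weight / length). Sample:
  cycle 0 → 0: weight = 9, length = 1, mean = 9/1 ≈ 9.000
  cycle 1 → 1: weight = 7, length = 1, mean = 7/1 ≈ 7.000
  cycle 2 → 2: weight = 7, length = 1, mean = 7/1 ≈ 7.000
  cycle 0 → 1 → 0: weight = 4, length = 2, mean = 4/2 ≈ 2.000
  cycle 0 → 2 → 0: weight = 16, length = 2, mean = 16/2 ≈ 8.000
  cycle 1 → 0 → 1: weight = 4, length = 2, mean = 4/2 ≈ 2.000
Minimum mean = 1.000, attained e.g. along the cycle 1 → 2 → 1 with weight 2 and length 2. So λ(A) = 2/2 = 1.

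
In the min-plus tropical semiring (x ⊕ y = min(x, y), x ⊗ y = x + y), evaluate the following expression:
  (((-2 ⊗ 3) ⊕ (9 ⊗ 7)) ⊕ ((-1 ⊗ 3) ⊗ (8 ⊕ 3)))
(((-2 ⊗ 3) ⊕ (9 ⊗ 7)) ⊕ ((-1 ⊗ 3) ⊗ (8 ⊕ 3))) = 1

Expand innermost to outermost. Recall ⊕ takes the minimum of its arguments and ⊗ takes their sum. Working out the expression (((-2 ⊗ 3) ⊕ (9 ⊗ 7)) ⊕ ((-1 ⊗ 3) ⊗ (8 ⊕ 3))) gives 1.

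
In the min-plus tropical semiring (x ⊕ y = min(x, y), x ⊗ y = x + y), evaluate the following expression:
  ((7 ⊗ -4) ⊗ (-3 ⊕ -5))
((7 ⊗ -4) ⊗ (-3 ⊕ -5)) = -2

Expand innermost to outermost. Recall ⊕ takes the minimum of its arguments and ⊗ takes their sum. Working out the expression ((7 ⊗ -4) ⊗ (-3 ⊕ -5)) gives -2.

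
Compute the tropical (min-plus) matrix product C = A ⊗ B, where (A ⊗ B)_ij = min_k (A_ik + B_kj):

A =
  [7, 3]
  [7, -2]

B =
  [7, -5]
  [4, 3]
A ⊗ B =
  [7, 2]
  [2, 1]

Apply the min-plus product entry-by-entry:
  C[0][0] = min over k of (A[0][0] + B[0][0] = 7 + 7 = 14, A[0][1] + B[1][0] = 3 + 4 = 7) = 7 (attained at k = 1)
  C[0][1] = min over k of (A[0][0] + B[0][1] = 7 + -5 = 2, A[0][1] + B[1][1] = 3 + 3 = 6) = 2 (attained at k = 0)
  C[1][0] = min over k of (A[1][0] + B[0][0] = 7 + 7 = 14, A[1][1] + B[1][0] = -2 + 4 = 2) = 2 (attained at k = 1)
  C[1][1] = min over k of (A[1][0] + B[0][1] = 7 + -5 = 2, A[1][1] + B[1][1] = -2 + 3 = 1) = 1 (attained at k = 1)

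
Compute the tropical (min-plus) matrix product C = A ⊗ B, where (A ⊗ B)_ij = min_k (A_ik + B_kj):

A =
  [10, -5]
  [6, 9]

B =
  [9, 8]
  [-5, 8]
A ⊗ B =
  [-10, 3]
  [4, 14]

Apply the min-plus product entry-by-entry:
  C[0][0] = min over k of (A[0][0] + B[0][0] = 10 + 9 = 19, A[0][1] + B[1][0] = -5 + -5 = -10) = -10 (attained at k = 1)
  C[0][1] = min over k of (A[0][0] + B[0][1] = 10 + 8 = 18, A[0][1] + B[1][1] = -5 + 8 = 3) = 3 (attained at k = 1)
  C[1][0] = min over k of (A[1][0] + B[0][0] = 6 + 9 = 15, A[1][1] + B[1][0] = 9 + -5 = 4) = 4 (attained at k = 1)
  C[1][1] = min over k of (A[1][0] + B[0][1] = 6 + 8 = 14, A[1][1] + B[1][1] = 9 + 8 = 17) = 14 (attained at k = 0)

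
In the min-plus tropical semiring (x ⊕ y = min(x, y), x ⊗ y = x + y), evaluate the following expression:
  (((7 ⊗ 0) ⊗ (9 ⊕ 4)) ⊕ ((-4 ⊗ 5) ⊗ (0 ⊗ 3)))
(((7 ⊗ 0) ⊗ (9 ⊕ 4)) ⊕ ((-4 ⊗ 5) ⊗ (0 ⊗ 3))) = 4

Expand innermost to outermost. Recall ⊕ takes the minimum of its arguments and ⊗ takes their sum. Working out the expression (((7 ⊗ 0) ⊗ (9 ⊕ 4)) ⊕ ((-4 ⊗ 5) ⊗ (0 ⊗ 3))) gives 4.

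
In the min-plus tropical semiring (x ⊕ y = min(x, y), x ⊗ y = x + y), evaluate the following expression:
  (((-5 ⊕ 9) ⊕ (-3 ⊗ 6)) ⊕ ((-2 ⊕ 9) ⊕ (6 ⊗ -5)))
(((-5 ⊕ 9) ⊕ (-3 ⊗ 6)) ⊕ ((-2 ⊕ 9) ⊕ (6 ⊗ -5))) = -5

Expand innermost to outermost. Recall ⊕ takes the minimum of its arguments and ⊗ takes their sum. Working out the expression (((-5 ⊕ 9) ⊕ (-3 ⊗ 6)) ⊕ ((-2 ⊕ 9) ⊕ (6 ⊗ -5))) gives -5.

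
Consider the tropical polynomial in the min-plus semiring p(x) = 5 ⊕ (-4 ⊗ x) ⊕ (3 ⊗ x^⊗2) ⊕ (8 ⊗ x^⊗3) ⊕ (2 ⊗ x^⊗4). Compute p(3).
p(3) = -1

A tropical monomial a ⊗ x^⊗i evaluates to a + i · x. Evaluating each term at x = 3:
  Term 0 contributes 5 + 0 · 3 = 5
  Term 1 contributes -4 + 1 · 3 = -1
  Term 2 contributes 3 + 2 · 3 = 9
  Term 3 contributes 8 + 3 · 3 = 17
  Term 4 contributes 2 + 4 · 3 = 14
p(3) = ⊕ of these = min[5, -1, 9, 17, 14] = -1.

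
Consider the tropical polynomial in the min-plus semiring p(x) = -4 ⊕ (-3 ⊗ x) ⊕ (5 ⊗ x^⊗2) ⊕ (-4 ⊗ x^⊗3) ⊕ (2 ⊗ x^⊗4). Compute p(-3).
p(-3) = -13

A tropical monomial a ⊗ x^⊗i evaluates to a + i · x. Evaluating each term at x = -3:
  Term 0 contributes -4 + 0 · -3 = -4
  Term 1 contributes -3 + 1 · -3 = -6
  Term 2 contributes 5 + 2 · -3 = -1
  Term 3 contributes -4 + 3 · -3 = -13
  Term 4 contributes 2 + 4 · -3 = -10
p(-3) = ⊕ of these = min[-4, -6, -1, -13, -10] = -13.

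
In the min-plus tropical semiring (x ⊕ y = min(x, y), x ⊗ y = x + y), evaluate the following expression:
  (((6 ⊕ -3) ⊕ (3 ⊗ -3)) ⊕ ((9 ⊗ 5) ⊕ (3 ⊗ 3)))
(((6 ⊕ -3) ⊕ (3 ⊗ -3)) ⊕ ((9 ⊗ 5) ⊕ (3 ⊗ 3))) = -3

Expand innermost to outermost. Recall ⊕ takes the minimum of its arguments and ⊗ takes their sum. Working out the expression (((6 ⊕ -3) ⊕ (3 ⊗ -3)) ⊕ ((9 ⊗ 5) ⊕ (3 ⊗ 3))) gives -3.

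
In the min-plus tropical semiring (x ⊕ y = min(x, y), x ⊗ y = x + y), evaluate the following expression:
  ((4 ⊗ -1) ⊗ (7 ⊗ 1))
((4 ⊗ -1) ⊗ (7 ⊗ 1)) = 11

Expand innermost to outermost. Recall ⊕ takes the minimum of its arguments and ⊗ takes their sum. Working out the expression ((4 ⊗ -1) ⊗ (7 ⊗ 1)) gives 11.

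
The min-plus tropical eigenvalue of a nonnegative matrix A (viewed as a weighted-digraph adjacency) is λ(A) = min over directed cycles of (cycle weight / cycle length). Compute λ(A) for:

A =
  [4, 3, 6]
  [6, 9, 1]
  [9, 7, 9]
λ(A) = 4

Enumerate directed cycles and compute their means (weight / length). Sample:
  cycle 0 → 0: weight = 4, length = 1, mean = 4/1 ≈ 4.000
  cycle 1 → 1: weight = 9, length = 1, mean = 9/1 ≈ 9.000
  cycle 2 → 2: weight = 9, length = 1, mean = 9/1 ≈ 9.000
  cycle 0 → 1 → 0: weight = 9, length = 2, mean = 9/2 ≈ 4.500
  cycle 0 → 2 → 0: weight = 15, length = 2, mean = 15/2 ≈ 7.500
  cycle 1 → 0 → 1: weight = 9, length = 2, mean = 9/2 ≈ 4.500
Minimum mean = 4.000, attained e.g. along the cycle 0 → 0 with weight 4 and length 1. So λ(A) = 4/1 = 4.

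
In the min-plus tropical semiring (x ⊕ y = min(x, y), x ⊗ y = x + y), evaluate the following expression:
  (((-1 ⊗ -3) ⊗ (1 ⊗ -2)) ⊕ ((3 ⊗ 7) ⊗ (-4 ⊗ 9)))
(((-1 ⊗ -3) ⊗ (1 ⊗ -2)) ⊕ ((3 ⊗ 7) ⊗ (-4 ⊗ 9))) = -5

Expand innermost to outermost. Recall ⊕ takes the minimum of its arguments and ⊗ takes their sum. Working out the expression (((-1 ⊗ -3) ⊗ (1 ⊗ -2)) ⊕ ((3 ⊗ 7) ⊗ (-4 ⊗ 9))) gives -5.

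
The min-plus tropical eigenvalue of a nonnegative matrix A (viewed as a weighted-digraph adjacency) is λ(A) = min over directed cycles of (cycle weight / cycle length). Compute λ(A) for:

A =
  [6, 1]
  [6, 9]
λ(A) = 7/2

Enumerate directed cycles and compute their means (weight / length). Sample:
  cycle 0 → 0: weight = 6, length = 1, mean = 6/1 ≈ 6.000
  cycle 1 → 1: weight = 9, length = 1, mean = 9/1 ≈ 9.000
  cycle 0 → 1 → 0: weight = 7, length = 2, mean = 7/2 ≈ 3.500
  cycle 1 → 0 → 1: weight = 7, length = 2, mean = 7/2 ≈ 3.500
Minimum mean = 3.500, attained e.g. along the cycle 0 → 1 → 0 with weight 7 and length 2. So λ(A) = 7/2 = 7/2.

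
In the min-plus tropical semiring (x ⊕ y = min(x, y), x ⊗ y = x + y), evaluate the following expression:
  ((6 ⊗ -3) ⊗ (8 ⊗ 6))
((6 ⊗ -3) ⊗ (8 ⊗ 6)) = 17

Expand innermost to outermost. Recall ⊕ takes the minimum of its arguments and ⊗ takes their sum. Working out the expression ((6 ⊗ -3) ⊗ (8 ⊗ 6)) gives 17.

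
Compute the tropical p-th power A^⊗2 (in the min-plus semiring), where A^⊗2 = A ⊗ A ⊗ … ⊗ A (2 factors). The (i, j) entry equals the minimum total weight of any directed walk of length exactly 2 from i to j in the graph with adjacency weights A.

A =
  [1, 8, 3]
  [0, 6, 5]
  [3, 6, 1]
A^⊗2 =
  [2, 9, 4]
  [1, 8, 3]
  [4, 7, 2]

Each entry (A^⊗2)_ij equals the minimum over all length-2 walks i = v_0 → v_1 → … → v_2 = j of Σ_t A[v_t][v_{t+1}]. For example, for (i, j) = (0, 2) we minimise over 3 possible intermediate vertex sequences; the minimum is 4, attained along the walk 0 → 0 → 2.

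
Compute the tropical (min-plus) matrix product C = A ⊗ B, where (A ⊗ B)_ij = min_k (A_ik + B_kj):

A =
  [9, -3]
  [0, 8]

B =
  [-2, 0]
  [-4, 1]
A ⊗ B =
  [-7, -2]
  [-2, 0]

Apply the min-plus product entry-by-entry:
  C[0][0] = min over k of (A[0][0] + B[0][0] = 9 + -2 = 7, A[0][1] + B[1][0] = -3 + -4 = -7) = -7 (attained at k = 1)
  C[0][1] = min over k of (A[0][0] + B[0][1] = 9 + 0 = 9, A[0][1] + B[1][1] = -3 + 1 = -2) = -2 (attained at k = 1)
  C[1][0] = min over k of (A[1][0] + B[0][0] = 0 + -2 = -2, A[1][1] + B[1][0] = 8 + -4 = 4) = -2 (attained at k = 0)
  C[1][1] = min over k of (A[1][0] + B[0][1] = 0 + 0 = 0, A[1][1] + B[1][1] = 8 + 1 = 9) = 0 (attained at k = 0)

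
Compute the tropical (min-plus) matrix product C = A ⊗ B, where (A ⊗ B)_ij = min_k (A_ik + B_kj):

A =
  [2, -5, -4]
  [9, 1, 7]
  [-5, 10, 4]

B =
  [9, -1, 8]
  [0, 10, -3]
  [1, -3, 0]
A ⊗ B =
  [-5, -7, -8]
  [1, 4, -2]
  [4, -6, 3]

Apply the min-plus product entry-by-entry:
  C[0][0] = min over k of (A[0][0] + B[0][0] = 2 + 9 = 11, A[0][1] + B[1][0] = -5 + 0 = -5, A[0][2] + B[2][0] = -4 + 1 = -3) = -5 (attained at k = 1)
  C[0][1] = min over k of (A[0][0] + B[0][1] = 2 + -1 = 1, A[0][1] + B[1][1] = -5 + 10 = 5, A[0][2] + B[2][1] = -4 + -3 = -7) = -7 (attained at k = 2)
  C[0][2] = min over k of (A[0][0] + B[0][2] = 2 + 8 = 10, A[0][1] + B[1][2] = -5 + -3 = -8, A[0][2] + B[2][2] = -4 + 0 = -4) = -8 (attained at k = 1)
  C[1][0] = min over k of (A[1][0] + B[0][0] = 9 + 9 = 18, A[1][1] + B[1][0] = 1 + 0 = 1, A[1][2] + B[2][0] = 7 + 1 = 8) = 1 (attained at k = 1)
  C[1][1] = min over k of (A[1][0] + B[0][1] = 9 + -1 = 8, A[1][1] + B[1][1] = 1 + 10 = 11, A[1][2] + B[2][1] = 7 + -3 = 4) = 4 (attained at k = 2)
  C[1][2] = min over k of (A[1][0] + B[0][2] = 9 + 8 = 17, A[1][1] + B[1][2] = 1 + -3 = -2, A[1][2] + B[2][2] = 7 + 0 = 7) = -2 (attained at k = 1)
  C[2][0] = min over k of (A[2][0] + B[0][0] = -5 + 9 = 4, A[2][1] + B[1][0] = 10 + 0 = 10, A[2][2] + B[2][0] = 4 + 1 = 5) = 4 (attained at k = 0)
  C[2][1] = min over k of (A[2][0] + B[0][1] = -5 + -1 = -6, A[2][1] + B[1][1] = 10 + 10 = 20, A[2][2] + B[2][1] = 4 + -3 = 1) = -6 (attained at k = 0)
  C[2][2] = min over k of (A[2][0] + B[0][2] = -5 + 8 = 3, A[2][1] + B[1][2] = 10 + -3 = 7, A[2][2] + B[2][2] = 4 + 0 = 4) = 3 (attained at k = 0)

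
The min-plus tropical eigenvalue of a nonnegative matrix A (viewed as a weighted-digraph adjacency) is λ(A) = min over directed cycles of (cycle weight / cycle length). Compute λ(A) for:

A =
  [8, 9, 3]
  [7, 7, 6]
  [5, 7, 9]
λ(A) = 4

Enumerate directed cycles and compute their means (weight / length). Sample:
  cycle 0 → 0: weight = 8, length = 1, mean = 8/1 ≈ 8.000
  cycle 1 → 1: weight = 7, length = 1, mean = 7/1 ≈ 7.000
  cycle 2 → 2: weight = 9, length = 1, mean = 9/1 ≈ 9.000
  cycle 0 → 1 → 0: weight = 16, length = 2, mean = 16/2 ≈ 8.000
  cycle 0 → 2 → 0: weight = 8, length = 2, mean = 8/2 ≈ 4.000
  cycle 1 → 0 → 1: weight = 16, length = 2, mean = 16/2 ≈ 8.000
Minimum mean = 4.000, attained e.g. along the cycle 0 → 2 → 0 with weight 8 and length 2. So λ(A) = 8/2 = 4.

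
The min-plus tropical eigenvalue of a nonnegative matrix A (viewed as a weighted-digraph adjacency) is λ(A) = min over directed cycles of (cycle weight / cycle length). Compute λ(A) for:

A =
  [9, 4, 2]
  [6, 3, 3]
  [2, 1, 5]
λ(A) = 2

Enumerate directed cycles and compute their means (weight / length). Sample:
  cycle 0 → 0: weight = 9, length = 1, mean = 9/1 ≈ 9.000
  cycle 1 → 1: weight = 3, length = 1, mean = 3/1 ≈ 3.000
  cycle 2 → 2: weight = 5, length = 1, mean = 5/1 ≈ 5.000
  cycle 0 → 1 → 0: weight = 10, length = 2, mean = 10/2 ≈ 5.000
  cycle 0 → 2 → 0: weight = 4, length = 2, mean = 4/2 ≈ 2.000
  cycle 1 → 0 → 1: weight = 10, length = 2, mean = 10/2 ≈ 5.000
Minimum mean = 2.000, attained e.g. along the cycle 0 → 2 → 0 with weight 4 and length 2. So λ(A) = 4/2 = 2.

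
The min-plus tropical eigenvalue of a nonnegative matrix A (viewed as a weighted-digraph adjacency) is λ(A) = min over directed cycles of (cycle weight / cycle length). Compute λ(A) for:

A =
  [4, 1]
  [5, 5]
λ(A) = 3

Enumerate directed cycles and compute their means (weight / length). Sample:
  cycle 0 → 0: weight = 4, length = 1, mean = 4/1 ≈ 4.000
  cycle 1 → 1: weight = 5, length = 1, mean = 5/1 ≈ 5.000
  cycle 0 → 1 → 0: weight = 6, length = 2, mean = 6/2 ≈ 3.000
  cycle 1 → 0 → 1: weight = 6, length = 2, mean = 6/2 ≈ 3.000
Minimum mean = 3.000, attained e.g. along the cycle 0 → 1 → 0 with weight 6 and length 2. So λ(A) = 6/2 = 3.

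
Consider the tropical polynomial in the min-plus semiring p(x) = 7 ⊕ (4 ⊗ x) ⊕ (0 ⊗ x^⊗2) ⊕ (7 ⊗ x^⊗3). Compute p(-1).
p(-1) = -2

A tropical monomial a ⊗ x^⊗i evaluates to a + i · x. Evaluating each term at x = -1:
  Term 0 contributes 7 + 0 · -1 = 7
  Term 1 contributes 4 + 1 · -1 = 3
  Term 2 contributes 0 + 2 · -1 = -2
  Term 3 contributes 7 + 3 · -1 = 4
p(-1) = ⊕ of these = min[7, 3, -2, 4] = -2.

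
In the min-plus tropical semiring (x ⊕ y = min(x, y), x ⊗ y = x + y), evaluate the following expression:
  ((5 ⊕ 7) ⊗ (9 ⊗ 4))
((5 ⊕ 7) ⊗ (9 ⊗ 4)) = 18

Expand innermost to outermost. Recall ⊕ takes the minimum of its arguments and ⊗ takes their sum. Working out the expression ((5 ⊕ 7) ⊗ (9 ⊗ 4)) gives 18.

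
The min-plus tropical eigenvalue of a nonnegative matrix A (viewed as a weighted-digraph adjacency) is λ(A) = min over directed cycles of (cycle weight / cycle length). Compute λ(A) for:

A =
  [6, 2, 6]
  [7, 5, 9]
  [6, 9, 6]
λ(A) = 9/2

Enumerate directed cycles and compute their means (weight / length). Sample:
  cycle 0 → 0: weight = 6, length = 1, mean = 6/1 ≈ 6.000
  cycle 1 → 1: weight = 5, length = 1, mean = 5/1 ≈ 5.000
  cycle 2 → 2: weight = 6, length = 1, mean = 6/1 ≈ 6.000
  cycle 0 → 1 → 0: weight = 9, length = 2, mean = 9/2 ≈ 4.500
  cycle 0 → 2 → 0: weight = 12, length = 2, mean = 12/2 ≈ 6.000
  cycle 1 → 0 → 1: weight = 9, length = 2, mean = 9/2 ≈ 4.500
Minimum mean = 4.500, attained e.g. along the cycle 0 → 1 → 0 with weight 9 and length 2. So λ(A) = 9/2 = 9/2.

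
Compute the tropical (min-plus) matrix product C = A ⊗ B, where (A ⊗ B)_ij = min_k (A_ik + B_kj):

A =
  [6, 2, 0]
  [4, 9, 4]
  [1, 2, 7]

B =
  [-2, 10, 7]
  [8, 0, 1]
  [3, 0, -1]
A ⊗ B =
  [3, 0, -1]
  [2, 4, 3]
  [-1, 2, 3]

Apply the min-plus product entry-by-entry:
  C[0][0] = min over k of (A[0][0] + B[0][0] = 6 + -2 = 4, A[0][1] + B[1][0] = 2 + 8 = 10, A[0][2] + B[2][0] = 0 + 3 = 3) = 3 (attained at k = 2)
  C[0][1] = min over k of (A[0][0] + B[0][1] = 6 + 10 = 16, A[0][1] + B[1][1] = 2 + 0 = 2, A[0][2] + B[2][1] = 0 + 0 = 0) = 0 (attained at k = 2)
  C[0][2] = min over k of (A[0][0] + B[0][2] = 6 + 7 = 13, A[0][1] + B[1][2] = 2 + 1 = 3, A[0][2] + B[2][2] = 0 + -1 = -1) = -1 (attained at k = 2)
  C[1][0] = min over k of (A[1][0] + B[0][0] = 4 + -2 = 2, A[1][1] + B[1][0] = 9 + 8 = 17, A[1][2] + B[2][0] = 4 + 3 = 7) = 2 (attained at k = 0)
  C[1][1] = min over k of (A[1][0] + B[0][1] = 4 + 10 = 14, A[1][1] + B[1][1] = 9 + 0 = 9, A[1][2] + B[2][1] = 4 + 0 = 4) = 4 (attained at k = 2)
  C[1][2] = min over k of (A[1][0] + B[0][2] = 4 + 7 = 11, A[1][1] + B[1][2] = 9 + 1 = 10, A[1][2] + B[2][2] = 4 + -1 = 3) = 3 (attained at k = 2)
  C[2][0] = min over k of (A[2][0] + B[0][0] = 1 + -2 = -1, A[2][1] + B[1][0] = 2 + 8 = 10, A[2][2] + B[2][0] = 7 + 3 = 10) = -1 (attained at k = 0)
  C[2][1] = min over k of (A[2][0] + B[0][1] = 1 + 10 = 11, A[2][1] + B[1][1] = 2 + 0 = 2, A[2][2] + B[2][1] = 7 + 0 = 7) = 2 (attained at k = 1)
  C[2][2] = min over k of (A[2][0] + B[0][2] = 1 + 7 = 8, A[2][1] + B[1][2] = 2 + 1 = 3, A[2][2] + B[2][2] = 7 + -1 = 6) = 3 (attained at k = 1)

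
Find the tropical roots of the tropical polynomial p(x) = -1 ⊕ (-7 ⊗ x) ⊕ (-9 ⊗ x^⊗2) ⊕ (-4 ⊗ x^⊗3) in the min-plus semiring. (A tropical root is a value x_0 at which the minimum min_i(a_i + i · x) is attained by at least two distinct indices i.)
Roots: {-5, 2, 6}

Each tropical root is a break point of the lower envelope of the lines y = a_i + i · x (there are 4 lines, with slopes 0, 1, ..., 3). Only the lines that attain the minimum somewhere contribute to roots; other lines are dominated. Here the surviving (envelope) indices are i = 3, i = 2, i = 1, i = 0.
Intersections between consecutive envelope lines give the roots: for adjacent envelope indices i < j the intersection is x = (a_i − a_j) / (j − i). Reading off the sorted break points: {-5, 2, 6}.
Verification: at each break x_0, at least two indices attain the minimum of min_i(a_i + i · x_0).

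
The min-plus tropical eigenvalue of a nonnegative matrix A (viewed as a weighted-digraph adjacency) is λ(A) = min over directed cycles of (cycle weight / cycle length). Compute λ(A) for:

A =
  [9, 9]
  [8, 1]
λ(A) = 1

Enumerate directed cycles and compute their means (weight / length). Sample:
  cycle 0 → 0: weight = 9, length = 1, mean = 9/1 ≈ 9.000
  cycle 1 → 1: weight = 1, length = 1, mean = 1/1 ≈ 1.000
  cycle 0 → 1 → 0: weight = 17, length = 2, mean = 17/2 ≈ 8.500
  cycle 1 → 0 → 1: weight = 17, length = 2, mean = 17/2 ≈ 8.500
Minimum mean = 1.000, attained e.g. along the cycle 1 → 1 with weight 1 and length 1. So λ(A) = 1/1 = 1.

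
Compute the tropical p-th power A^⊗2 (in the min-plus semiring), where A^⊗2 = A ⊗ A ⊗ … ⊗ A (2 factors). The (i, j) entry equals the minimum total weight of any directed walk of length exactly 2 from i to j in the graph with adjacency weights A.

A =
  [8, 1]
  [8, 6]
A^⊗2 =
  [9, 7]
  [14, 9]

Each entry (A^⊗2)_ij equals the minimum over all length-2 walks i = v_0 → v_1 → … → v_2 = j of Σ_t A[v_t][v_{t+1}]. For example, for (i, j) = (0, 1) we minimise over 2 possible intermediate vertex sequences; the minimum is 7, attained along the walk 0 → 1 → 1.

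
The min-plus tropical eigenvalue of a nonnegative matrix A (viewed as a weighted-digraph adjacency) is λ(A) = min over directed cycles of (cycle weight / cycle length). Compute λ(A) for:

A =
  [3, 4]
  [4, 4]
λ(A) = 3

Enumerate directed cycles and compute their means (weight / length). Sample:
  cycle 0 → 0: weight = 3, length = 1, mean = 3/1 ≈ 3.000
  cycle 1 → 1: weight = 4, length = 1, mean = 4/1 ≈ 4.000
  cycle 0 → 1 → 0: weight = 8, length = 2, mean = 8/2 ≈ 4.000
  cycle 1 → 0 → 1: weight = 8, length = 2, mean = 8/2 ≈ 4.000
Minimum mean = 3.000, attained e.g. along the cycle 0 → 0 with weight 3 and length 1. So λ(A) = 3/1 = 3.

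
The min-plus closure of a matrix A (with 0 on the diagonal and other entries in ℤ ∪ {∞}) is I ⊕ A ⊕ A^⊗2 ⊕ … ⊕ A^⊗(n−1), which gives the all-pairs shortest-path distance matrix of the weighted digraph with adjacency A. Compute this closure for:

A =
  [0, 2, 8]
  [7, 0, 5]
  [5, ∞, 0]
Closure =
  [0, 2, 7]
  [7, 0, 5]
  [5, 7, 0]

This is the Floyd-Warshall all-pairs shortest-path computation. For each intermediate vertex k = 0, 1, …, 2, update dist[i][j] ← min(dist[i][j], dist[i][k] + dist[k][j]). The final matrix gives, for each (i, j), the minimum total weight of any directed path from i to j (possibly empty when i = j).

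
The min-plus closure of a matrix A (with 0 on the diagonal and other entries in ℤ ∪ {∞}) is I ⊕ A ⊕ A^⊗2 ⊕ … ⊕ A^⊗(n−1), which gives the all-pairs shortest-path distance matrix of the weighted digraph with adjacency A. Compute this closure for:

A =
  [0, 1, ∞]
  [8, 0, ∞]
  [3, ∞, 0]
Closure =
  [0, 1, ∞]
  [8, 0, ∞]
  [3, 4, 0]

This is the Floyd-Warshall all-pairs shortest-path computation. For each intermediate vertex k = 0, 1, …, 2, update dist[i][j] ← min(dist[i][j], dist[i][k] + dist[k][j]). The final matrix gives, for each (i, j), the minimum total weight of any directed path from i to j (possibly empty when i = j).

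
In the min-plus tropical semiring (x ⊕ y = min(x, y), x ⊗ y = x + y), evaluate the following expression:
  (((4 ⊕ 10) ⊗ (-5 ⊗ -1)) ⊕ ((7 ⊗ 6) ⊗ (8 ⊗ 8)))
(((4 ⊕ 10) ⊗ (-5 ⊗ -1)) ⊕ ((7 ⊗ 6) ⊗ (8 ⊗ 8))) = -2

Expand innermost to outermost. Recall ⊕ takes the minimum of its arguments and ⊗ takes their sum. Working out the expression (((4 ⊕ 10) ⊗ (-5 ⊗ -1)) ⊕ ((7 ⊗ 6) ⊗ (8 ⊗ 8))) gives -2.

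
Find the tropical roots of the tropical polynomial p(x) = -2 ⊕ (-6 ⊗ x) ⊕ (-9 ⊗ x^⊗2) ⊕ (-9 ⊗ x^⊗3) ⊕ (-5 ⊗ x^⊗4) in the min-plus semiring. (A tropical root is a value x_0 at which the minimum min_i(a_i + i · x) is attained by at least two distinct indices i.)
Roots: {-4, 0, 3, 4}

Each tropical root is a break point of the lower envelope of the lines y = a_i + i · x (there are 5 lines, with slopes 0, 1, ..., 4). Only the lines that attain the minimum somewhere contribute to roots; other lines are dominated. Here the surviving (envelope) indices are i = 4, i = 3, i = 2, i = 1, i = 0.
Intersections between consecutive envelope lines give the roots: for adjacent envelope indices i < j the intersection is x = (a_i − a_j) / (j − i). Reading off the sorted break points: {-4, 0, 3, 4}.
Verification: at each break x_0, at least two indices attain the minimum of min_i(a_i + i · x_0).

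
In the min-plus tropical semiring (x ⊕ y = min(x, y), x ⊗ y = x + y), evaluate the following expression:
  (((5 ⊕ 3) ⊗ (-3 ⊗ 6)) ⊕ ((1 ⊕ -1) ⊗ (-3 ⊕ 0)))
(((5 ⊕ 3) ⊗ (-3 ⊗ 6)) ⊕ ((1 ⊕ -1) ⊗ (-3 ⊕ 0))) = -4

Expand innermost to outermost. Recall ⊕ takes the minimum of its arguments and ⊗ takes their sum. Working out the expression (((5 ⊕ 3) ⊗ (-3 ⊗ 6)) ⊕ ((1 ⊕ -1) ⊗ (-3 ⊕ 0))) gives -4.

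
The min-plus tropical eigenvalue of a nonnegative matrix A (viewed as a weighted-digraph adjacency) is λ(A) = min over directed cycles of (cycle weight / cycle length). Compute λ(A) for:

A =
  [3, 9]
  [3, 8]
λ(A) = 3

Enumerate directed cycles and compute their means (weight / length). Sample:
  cycle 0 → 0: weight = 3, length = 1, mean = 3/1 ≈ 3.000
  cycle 1 → 1: weight = 8, length = 1, mean = 8/1 ≈ 8.000
  cycle 0 → 1 → 0: weight = 12, length = 2, mean = 12/2 ≈ 6.000
  cycle 1 → 0 → 1: weight = 12, length = 2, mean = 12/2 ≈ 6.000
Minimum mean = 3.000, attained e.g. along the cycle 0 → 0 with weight 3 and length 1. So λ(A) = 3/1 = 3.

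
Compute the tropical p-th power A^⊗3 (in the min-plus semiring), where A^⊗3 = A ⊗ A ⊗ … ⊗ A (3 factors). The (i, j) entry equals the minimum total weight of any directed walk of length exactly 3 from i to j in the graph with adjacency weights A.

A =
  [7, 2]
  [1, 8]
A^⊗3 =
  [10, 5]
  [4, 10]

Each entry (A^⊗3)_ij equals the minimum over all length-3 walks i = v_0 → v_1 → … → v_3 = j of Σ_t A[v_t][v_{t+1}]. For example, for (i, j) = (0, 1) we minimise over 4 possible intermediate vertex sequences; the minimum is 5, attained along the walk 0 → 1 → 0 → 1.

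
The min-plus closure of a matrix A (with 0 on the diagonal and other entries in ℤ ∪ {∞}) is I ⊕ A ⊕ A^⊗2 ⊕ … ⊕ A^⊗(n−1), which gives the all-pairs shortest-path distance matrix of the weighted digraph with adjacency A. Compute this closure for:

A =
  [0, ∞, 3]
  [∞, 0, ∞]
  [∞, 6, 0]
Closure =
  [0, 9, 3]
  [∞, 0, ∞]
  [∞, 6, 0]

This is the Floyd-Warshall all-pairs shortest-path computation. For each intermediate vertex k = 0, 1, …, 2, update dist[i][j] ← min(dist[i][j], dist[i][k] + dist[k][j]). The final matrix gives, for each (i, j), the minimum total weight of any directed path from i to j (possibly empty when i = j).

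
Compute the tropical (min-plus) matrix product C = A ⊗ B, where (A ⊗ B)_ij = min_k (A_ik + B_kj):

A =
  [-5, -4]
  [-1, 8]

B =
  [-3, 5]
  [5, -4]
A ⊗ B =
  [-8, -8]
  [-4, 4]

Apply the min-plus product entry-by-entry:
  C[0][0] = min over k of (A[0][0] + B[0][0] = -5 + -3 = -8, A[0][1] + B[1][0] = -4 + 5 = 1) = -8 (attained at k = 0)
  C[0][1] = min over k of (A[0][0] + B[0][1] = -5 + 5 = 0, A[0][1] + B[1][1] = -4 + -4 = -8) = -8 (attained at k = 1)
  C[1][0] = min over k of (A[1][0] + B[0][0] = -1 + -3 = -4, A[1][1] + B[1][0] = 8 + 5 = 13) = -4 (attained at k = 0)
  C[1][1] = min over k of (A[1][0] + B[0][1] = -1 + 5 = 4, A[1][1] + B[1][1] = 8 + -4 = 4) = 4 (attained at k = 0)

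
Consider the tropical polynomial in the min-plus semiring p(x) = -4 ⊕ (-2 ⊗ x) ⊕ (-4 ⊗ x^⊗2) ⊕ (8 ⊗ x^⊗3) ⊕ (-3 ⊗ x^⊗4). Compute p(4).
p(4) = -4

A tropical monomial a ⊗ x^⊗i evaluates to a + i · x. Evaluating each term at x = 4:
  Term 0 contributes -4 + 0 · 4 = -4
  Term 1 contributes -2 + 1 · 4 = 2
  Term 2 contributes -4 + 2 · 4 = 4
  Term 3 contributes 8 + 3 · 4 = 20
  Term 4 contributes -3 + 4 · 4 = 13
p(4) = ⊕ of these = min[-4, 2, 4, 20, 13] = -4.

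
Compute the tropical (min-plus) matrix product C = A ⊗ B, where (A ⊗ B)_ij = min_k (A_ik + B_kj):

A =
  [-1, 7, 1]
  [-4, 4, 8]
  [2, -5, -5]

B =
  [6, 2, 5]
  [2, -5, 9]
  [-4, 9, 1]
A ⊗ B =
  [-3, 1, 2]
  [2, -2, 1]
  [-9, -10, -4]

Apply the min-plus product entry-by-entry:
  C[0][0] = min over k of (A[0][0] + B[0][0] = -1 + 6 = 5, A[0][1] + B[1][0] = 7 + 2 = 9, A[0][2] + B[2][0] = 1 + -4 = -3) = -3 (attained at k = 2)
  C[0][1] = min over k of (A[0][0] + B[0][1] = -1 + 2 = 1, A[0][1] + B[1][1] = 7 + -5 = 2, A[0][2] + B[2][1] = 1 + 9 = 10) = 1 (attained at k = 0)
  C[0][2] = min over k of (A[0][0] + B[0][2] = -1 + 5 = 4, A[0][1] + B[1][2] = 7 + 9 = 16, A[0][2] + B[2][2] = 1 + 1 = 2) = 2 (attained at k = 2)
  C[1][0] = min over k of (A[1][0] + B[0][0] = -4 + 6 = 2, A[1][1] + B[1][0] = 4 + 2 = 6, A[1][2] + B[2][0] = 8 + -4 = 4) = 2 (attained at k = 0)
  C[1][1] = min over k of (A[1][0] + B[0][1] = -4 + 2 = -2, A[1][1] + B[1][1] = 4 + -5 = -1, A[1][2] + B[2][1] = 8 + 9 = 17) = -2 (attained at k = 0)
  C[1][2] = min over k of (A[1][0] + B[0][2] = -4 + 5 = 1, A[1][1] + B[1][2] = 4 + 9 = 13, A[1][2] + B[2][2] = 8 + 1 = 9) = 1 (attained at k = 0)
  C[2][0] = min over k of (A[2][0] + B[0][0] = 2 + 6 = 8, A[2][1] + B[1][0] = -5 + 2 = -3, A[2][2] + B[2][0] = -5 + -4 = -9) = -9 (attained at k = 2)
  C[2][1] = min over k of (A[2][0] + B[0][1] = 2 + 2 = 4, A[2][1] + B[1][1] = -5 + -5 = -10, A[2][2] + B[2][1] = -5 + 9 = 4) = -10 (attained at k = 1)
  C[2][2] = min over k of (A[2][0] + B[0][2] = 2 + 5 = 7, A[2][1] + B[1][2] = -5 + 9 = 4, A[2][2] + B[2][2] = -5 + 1 = -4) = -4 (attained at k = 2)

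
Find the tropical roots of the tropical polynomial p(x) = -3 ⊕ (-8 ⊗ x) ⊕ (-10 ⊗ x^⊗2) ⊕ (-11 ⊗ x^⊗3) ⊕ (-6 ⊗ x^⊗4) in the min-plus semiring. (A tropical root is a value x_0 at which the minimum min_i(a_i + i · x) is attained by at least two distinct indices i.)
Roots: {-5, 1, 2, 5}

Each tropical root is a break point of the lower envelope of the lines y = a_i + i · x (there are 5 lines, with slopes 0, 1, ..., 4). Only the lines that attain the minimum somewhere contribute to roots; other lines are dominated. Here the surviving (envelope) indices are i = 4, i = 3, i = 2, i = 1, i = 0.
Intersections between consecutive envelope lines give the roots: for adjacent envelope indices i < j the intersection is x = (a_i − a_j) / (j − i). Reading off the sorted break points: {-5, 1, 2, 5}.
Verification: at each break x_0, at least two indices attain the minimum of min_i(a_i + i · x_0).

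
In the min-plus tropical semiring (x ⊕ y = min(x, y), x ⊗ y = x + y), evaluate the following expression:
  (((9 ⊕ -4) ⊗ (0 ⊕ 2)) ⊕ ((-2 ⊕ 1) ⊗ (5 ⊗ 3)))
(((9 ⊕ -4) ⊗ (0 ⊕ 2)) ⊕ ((-2 ⊕ 1) ⊗ (5 ⊗ 3))) = -4

Expand innermost to outermost. Recall ⊕ takes the minimum of its arguments and ⊗ takes their sum. Working out the expression (((9 ⊕ -4) ⊗ (0 ⊕ 2)) ⊕ ((-2 ⊕ 1) ⊗ (5 ⊗ 3))) gives -4.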